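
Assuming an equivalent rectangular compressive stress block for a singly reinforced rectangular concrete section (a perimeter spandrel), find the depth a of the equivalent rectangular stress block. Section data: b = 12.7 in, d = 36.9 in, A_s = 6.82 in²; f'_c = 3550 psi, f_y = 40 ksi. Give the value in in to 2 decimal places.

T = A_s f_y = 6.82 × 40 = 272.8 kips.
a = T/(0.85 f'_c b) = 272.8/(0.85 × 3.55 × 12.7) = 7.12 in.

a ≈ 7.12 in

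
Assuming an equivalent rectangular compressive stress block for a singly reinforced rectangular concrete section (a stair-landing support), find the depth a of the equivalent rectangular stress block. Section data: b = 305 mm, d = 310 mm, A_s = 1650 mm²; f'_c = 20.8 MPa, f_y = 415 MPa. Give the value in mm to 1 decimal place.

a ≈ 127.0 mm

T = A_s f_y = 1650 × 415 = 684750 N = 684.75 kN.
Setting C = 0.85 f'_c a b equal to T: a = 684750/(0.85 × 20.8 × 305) = 127.0 mm.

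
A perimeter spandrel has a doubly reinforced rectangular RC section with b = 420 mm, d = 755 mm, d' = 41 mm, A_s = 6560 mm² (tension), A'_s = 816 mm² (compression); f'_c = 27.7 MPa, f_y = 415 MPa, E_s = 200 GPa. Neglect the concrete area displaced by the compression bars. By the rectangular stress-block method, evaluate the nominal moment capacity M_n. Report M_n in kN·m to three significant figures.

M_n ≈ 1750 kN·m

Assume both tension and compression steel yield.
Net tension couple steel: A_s − A'_s = 5744 mm².
a = (A_s − A'_s) f_y / (0.85 f'_c b) = 2383760/(0.85 × 27.7 × 420) = 241.05 mm.
c = a/β₁ = 241.05/0.85 = 283.59 mm; ε'_s = 0.003(c − d')/c = 0.0026 ≥ f_y/E_s = 0.0021, so compression steel does yield.
M_n = (A_s − A'_s) f_y (d − a/2) + A'_s f_y (d − d') = [2383760 × (755 − 120.525) + 338640 × (755 − 41)] × 10⁻⁶ = 1512.44 + 241.79 = 1754.23 kN·m.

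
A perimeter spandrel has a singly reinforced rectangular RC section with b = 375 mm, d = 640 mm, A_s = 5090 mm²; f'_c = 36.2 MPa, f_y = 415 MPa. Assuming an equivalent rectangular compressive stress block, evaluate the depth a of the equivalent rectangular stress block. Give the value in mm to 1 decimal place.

T = A_s f_y = 5090 × 415 = 2112350 N = 2112.35 kN.
Setting C = 0.85 f'_c a b equal to T: a = 2112350/(0.85 × 36.2 × 375) = 183.1 mm.

a ≈ 183.1 mm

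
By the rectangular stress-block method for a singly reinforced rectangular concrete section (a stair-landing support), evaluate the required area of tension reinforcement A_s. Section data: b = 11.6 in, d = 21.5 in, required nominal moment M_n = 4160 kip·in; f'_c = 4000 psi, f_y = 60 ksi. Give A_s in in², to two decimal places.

From M_n = 0.85 f'_c a b (d − a/2):
a = d − √(d² − 2M_n/(0.85 f'_c b)) = 21.5 − √(21.5² − 2 × 4160/(0.85 × 4 × 11.6)) = 5.648 in.
A_s = 0.85 f'_c a b / f_y = 0.85 × 4 × 5.648 × 11.6 / 60 = 3.713 in².

A_s ≈ 3.71 in²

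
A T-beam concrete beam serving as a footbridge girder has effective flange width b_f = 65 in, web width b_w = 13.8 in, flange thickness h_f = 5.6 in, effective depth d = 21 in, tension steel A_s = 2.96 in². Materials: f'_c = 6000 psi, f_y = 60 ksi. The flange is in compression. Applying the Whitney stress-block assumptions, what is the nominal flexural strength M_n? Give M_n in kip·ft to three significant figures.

M_n ≈ 307 kip·ft

Tension: T = A_s f_y = 2.96 × 60 = 177.6 kips.
Try a within the flange: a = T/(0.85 f'_c b_f) = 177.6/(0.85 × 6 × 65) = 0.536 in.
Since a = 0.536 ≤ h_f = 5.6 in, the stress block lies entirely in the flange; analyse as a rectangular beam of width b_f.
M_n = T(d − a/2) = 177.6 × (21 − 0.268) = 3682.0 kip·in.
M_n = 3682.0/12 = 306.83 kip·ft.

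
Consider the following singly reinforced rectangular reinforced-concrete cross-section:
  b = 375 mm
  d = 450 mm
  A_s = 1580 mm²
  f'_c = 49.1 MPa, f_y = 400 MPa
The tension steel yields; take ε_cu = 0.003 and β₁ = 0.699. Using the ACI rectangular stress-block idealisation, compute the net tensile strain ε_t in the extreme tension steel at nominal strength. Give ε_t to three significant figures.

a = A_s f_y/(0.85 f'_c b) = 40.38 mm.
β₁ = 0.699, so c = a/β₁ = 40.38/0.699 = 57.77 mm.
From the linear strain diagram with ε_cu = 0.003: ε_t = 0.003 (d − c)/c = 0.003 × (450 − 57.77)/57.77 = 0.0204.
Since ε_t ≥ 0.005, the section is tension-controlled.

ε_t ≈ 0.0204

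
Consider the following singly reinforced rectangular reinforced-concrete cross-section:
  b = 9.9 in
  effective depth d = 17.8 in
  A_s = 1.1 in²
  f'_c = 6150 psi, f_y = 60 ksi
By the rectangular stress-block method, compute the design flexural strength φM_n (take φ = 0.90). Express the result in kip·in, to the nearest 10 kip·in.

T = A_s f_y = 1.1 × 60 = 66 kips.
a = T/(0.85 f'_c b) = 66/(0.85 × 6.15 × 9.9) = 1.275 in.
M_n = T(d − a/2) = 66 × (17.8 − 0.6375) = 1132.7 kip·in.
φM_n = 0.90 × 1132.7 = 1019.4 kip·in.

φM_n ≈ 1020 kip·in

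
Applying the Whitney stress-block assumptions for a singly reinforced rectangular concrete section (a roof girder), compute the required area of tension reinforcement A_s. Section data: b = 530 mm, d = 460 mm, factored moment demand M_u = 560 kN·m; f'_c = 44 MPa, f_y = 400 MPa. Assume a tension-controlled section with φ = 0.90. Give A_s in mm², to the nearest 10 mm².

M_n = M_u/φ = 560/0.90 = 622.222 kN·m.
With M_n = 0.85 f'_c a b (d − a/2), solve the quadratic for a:
a = d − √(d² − 2M_n/(0.85 f'_c b)) = 460 − √(460² − 2 × 622.222×10⁶/(0.85 × 44 × 530)) = 74.23 mm.
A_s = 0.85 f'_c a b / f_y = 0.85 × 44 × 74.23 × 530 / 400 = 3678.5 mm².

A_s ≈ 3680 mm²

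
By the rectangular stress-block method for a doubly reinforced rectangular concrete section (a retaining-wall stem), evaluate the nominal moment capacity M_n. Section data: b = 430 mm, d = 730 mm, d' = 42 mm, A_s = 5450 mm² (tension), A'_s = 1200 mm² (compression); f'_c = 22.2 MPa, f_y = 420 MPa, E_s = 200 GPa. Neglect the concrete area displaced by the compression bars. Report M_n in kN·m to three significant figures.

Assume both tension and compression steel yield.
Net tension couple steel: A_s − A'_s = 4250 mm².
a = (A_s − A'_s) f_y / (0.85 f'_c b) = 1785000/(0.85 × 22.2 × 430) = 219.99 mm.
c = a/β₁ = 219.99/0.85 = 258.81 mm; ε'_s = 0.003(c − d')/c = 0.0025 ≥ f_y/E_s = 0.0021, so compression steel does yield.
M_n = (A_s − A'_s) f_y (d − a/2) + A'_s f_y (d − d') = [1785000 × (730 − 109.995) + 504000 × (730 − 42)] × 10⁻⁶ = 1106.71 + 346.75 = 1453.46 kN·m.

M_n ≈ 1450 kN·m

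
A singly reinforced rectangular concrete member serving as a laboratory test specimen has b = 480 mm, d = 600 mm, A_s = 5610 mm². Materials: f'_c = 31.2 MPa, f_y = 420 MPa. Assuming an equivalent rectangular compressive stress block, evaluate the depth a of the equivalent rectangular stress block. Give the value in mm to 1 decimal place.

a ≈ 185.1 mm

T = A_s f_y = 5610 × 420 = 2356200 N = 2356.2 kN.
Setting C = 0.85 f'_c a b equal to T: a = 2356200/(0.85 × 31.2 × 480) = 185.1 mm.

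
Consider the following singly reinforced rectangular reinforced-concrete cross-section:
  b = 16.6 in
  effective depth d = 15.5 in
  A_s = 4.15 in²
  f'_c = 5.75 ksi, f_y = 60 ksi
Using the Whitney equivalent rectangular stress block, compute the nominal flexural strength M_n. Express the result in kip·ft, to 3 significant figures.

T = A_s f_y = 4.15 × 60 = 249 kips.
a = T/(0.85 f'_c b) = 249/(0.85 × 5.75 × 16.6) = 3.069 in.
M_n = T(d − a/2) = 249 × (15.5 − 1.5345) = 3477.4 kip·in = 3477.4/12 = 289.78 kip·ft.

M_n ≈ 290 kip·ft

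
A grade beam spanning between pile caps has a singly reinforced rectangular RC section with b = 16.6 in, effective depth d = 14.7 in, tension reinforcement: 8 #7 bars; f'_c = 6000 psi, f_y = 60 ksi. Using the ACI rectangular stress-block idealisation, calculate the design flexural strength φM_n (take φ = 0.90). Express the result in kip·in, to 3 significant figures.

φM_n ≈ 3370 kip·in

A_s = 8 × 0.6 = 4.8 in².
T = A_s f_y = 4.8 × 60 = 288 kips.
a = T/(0.85 f'_c b) = 288/(0.85 × 6 × 16.6) = 3.402 in.
M_n = T(d − a/2) = 288 × (14.7 − 1.701) = 3743.7 kip·in.
φM_n = 0.90 × 3743.7 = 3369.3 kip·in.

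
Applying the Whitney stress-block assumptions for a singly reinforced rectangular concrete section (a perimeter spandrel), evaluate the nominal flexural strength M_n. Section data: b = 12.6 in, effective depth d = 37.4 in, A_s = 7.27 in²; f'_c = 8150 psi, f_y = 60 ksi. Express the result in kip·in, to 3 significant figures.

M_n ≈ 15200 kip·in

T = A_s f_y = 7.27 × 60 = 436.2 kips.
a = T/(0.85 f'_c b) = 436.2/(0.85 × 8.15 × 12.6) = 4.997 in.
M_n = T(d − a/2) = 436.2 × (37.4 − 2.4985) = 15224.0 kip·in.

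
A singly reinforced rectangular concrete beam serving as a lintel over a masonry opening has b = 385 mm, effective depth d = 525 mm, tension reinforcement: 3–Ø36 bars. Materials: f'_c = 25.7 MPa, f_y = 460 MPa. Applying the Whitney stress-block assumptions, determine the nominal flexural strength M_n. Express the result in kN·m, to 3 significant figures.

M_n ≈ 620 kN·m

A_s = 3 × 1018 = 3054 mm².
T = A_s f_y = 3054 × 460 = 1404840 N = 1404.84 kN.
From C = T: a = T/(0.85 f'_c b) = 1404840/(0.85 × 25.7 × 385) = 167.04 mm.
M_n = T(d − a/2) = 1404.84 kN × (525 − 83.52) mm = 620.21 kN·m.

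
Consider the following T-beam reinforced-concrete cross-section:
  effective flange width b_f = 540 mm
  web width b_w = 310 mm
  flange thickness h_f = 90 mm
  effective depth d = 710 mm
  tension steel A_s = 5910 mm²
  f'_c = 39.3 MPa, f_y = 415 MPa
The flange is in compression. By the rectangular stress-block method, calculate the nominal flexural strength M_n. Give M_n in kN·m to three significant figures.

M_n ≈ 1560 kN·m

Tension: T = A_s f_y = 5910 × 415 = 2452650 N.
Try a within the flange: a = T/(0.85 f'_c b_f) = 2452650/(0.85 × 39.3 × 540) = 135.97 mm.
a = 135.97 > h_f = 90 mm: the block extends into the web. Split into flange-overhang and web parts.
C_f = 0.85 f'_c (b_f − b_w) h_f = 0.85 × 39.3 × (540 − 310) × 90 = 691484 N.
Remaining web compression depth: a_w = (T − C_f)/(0.85 f'_c b_w) = (2452650 − 691484)/(0.85 × 39.3 × 310) = 170.07 mm.
M_n = C_f(d − h_f/2) + (T − C_f)(d − a_w/2) = 691484 × (710 − 45) + 1761166 × (710 − 85.035) = 459.84 + 1100.67 = 1560.51 × 10⁶ N·mm.
M_n = 1560.51 kN·m.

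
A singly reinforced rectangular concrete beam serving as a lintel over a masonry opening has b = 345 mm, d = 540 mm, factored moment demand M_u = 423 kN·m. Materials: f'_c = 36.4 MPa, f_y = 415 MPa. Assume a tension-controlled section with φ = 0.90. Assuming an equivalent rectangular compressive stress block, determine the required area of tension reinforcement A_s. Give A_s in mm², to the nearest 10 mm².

A_s ≈ 2290 mm²

M_n = M_u/φ = 423/0.90 = 470 kN·m.
With M_n = 0.85 f'_c a b (d − a/2), solve the quadratic for a:
a = d − √(d² − 2M_n/(0.85 f'_c b)) = 540 − √(540² − 2 × 470×10⁶/(0.85 × 36.4 × 345)) = 88.85 mm.
A_s = 0.85 f'_c a b / f_y = 0.85 × 36.4 × 88.85 × 345 / 415 = 2285.3 mm².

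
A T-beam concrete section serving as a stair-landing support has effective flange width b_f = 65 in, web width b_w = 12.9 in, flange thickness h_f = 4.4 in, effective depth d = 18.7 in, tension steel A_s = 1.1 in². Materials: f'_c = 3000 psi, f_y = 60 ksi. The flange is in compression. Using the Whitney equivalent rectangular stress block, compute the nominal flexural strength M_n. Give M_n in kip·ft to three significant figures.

M_n ≈ 102 kip·ft

Tension: T = A_s f_y = 1.1 × 60 = 66 kips.
Try a within the flange: a = T/(0.85 f'_c b_f) = 66/(0.85 × 3 × 65) = 0.398 in.
Since a = 0.398 ≤ h_f = 4.4 in, the stress block lies entirely in the flange; analyse as a rectangular beam of width b_f.
M_n = T(d − a/2) = 66 × (18.7 − 0.199) = 1221.1 kip·in.
M_n = 1221.1/12 = 101.76 kip·ft.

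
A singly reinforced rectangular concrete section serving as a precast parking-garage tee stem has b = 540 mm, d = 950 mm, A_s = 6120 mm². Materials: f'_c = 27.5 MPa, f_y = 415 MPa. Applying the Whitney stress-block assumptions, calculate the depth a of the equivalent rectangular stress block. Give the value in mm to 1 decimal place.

T = A_s f_y = 6120 × 415 = 2539800 N = 2539.8 kN.
Setting C = 0.85 f'_c a b equal to T: a = 2539800/(0.85 × 27.5 × 540) = 201.2 mm.

a ≈ 201.2 mm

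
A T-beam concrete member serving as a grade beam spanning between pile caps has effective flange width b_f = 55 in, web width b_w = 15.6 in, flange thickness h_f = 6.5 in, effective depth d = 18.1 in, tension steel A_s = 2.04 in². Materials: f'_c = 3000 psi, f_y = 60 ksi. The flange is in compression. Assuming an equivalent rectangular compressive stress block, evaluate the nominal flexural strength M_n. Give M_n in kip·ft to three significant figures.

Tension: T = A_s f_y = 2.04 × 60 = 122.4 kips.
Try a within the flange: a = T/(0.85 f'_c b_f) = 122.4/(0.85 × 3 × 55) = 0.873 in.
Since a = 0.873 ≤ h_f = 6.5 in, the stress block lies entirely in the flange; analyse as a rectangular beam of width b_f.
M_n = T(d − a/2) = 122.4 × (18.1 − 0.4365) = 2162.0 kip·in.
M_n = 2162.0/12 = 180.17 kip·ft.

M_n ≈ 180 kip·ft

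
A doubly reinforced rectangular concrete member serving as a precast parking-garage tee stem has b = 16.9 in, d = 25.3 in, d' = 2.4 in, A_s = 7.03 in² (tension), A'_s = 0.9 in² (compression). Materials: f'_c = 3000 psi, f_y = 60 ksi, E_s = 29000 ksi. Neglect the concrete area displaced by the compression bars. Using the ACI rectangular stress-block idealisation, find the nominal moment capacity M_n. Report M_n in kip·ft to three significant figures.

Assume both steels yield.
a = (A_s − A'_s) f_y/(0.85 f'_c b) = (7.03 − 0.9) × 60/(0.85 × 3 × 16.9) = 8.535 in.
c = a/β₁ = 8.535/0.85 = 10.041 in; ε'_s = 0.003(c − d')/c = 0.0023 ≥ ε_y = 0.0021, so the compression steel yields.
M_n = (A_s − A'_s) f_y (d − a/2) + A'_s f_y (d − d') = 367.8 × (25.3 − 4.2675) + 54 × (25.3 − 2.4) = 7735.8 + 1236.6 = 8972.4 kip·in = 8972.4/12 = 747.70 kip·ft.

M_n ≈ 748 kip·ft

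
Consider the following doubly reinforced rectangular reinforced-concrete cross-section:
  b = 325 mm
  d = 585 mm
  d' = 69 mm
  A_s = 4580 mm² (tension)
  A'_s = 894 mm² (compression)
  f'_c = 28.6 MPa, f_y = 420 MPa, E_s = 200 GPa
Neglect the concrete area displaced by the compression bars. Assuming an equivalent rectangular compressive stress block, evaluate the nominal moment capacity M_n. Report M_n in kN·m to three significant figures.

M_n ≈ 948 kN·m

Assume both tension and compression steel yield.
Net tension couple steel: A_s − A'_s = 3686 mm².
a = (A_s − A'_s) f_y / (0.85 f'_c b) = 1548120/(0.85 × 28.6 × 325) = 195.95 mm.
c = a/β₁ = 195.95/0.846 = 231.62 mm; ε'_s = 0.003(c − d')/c = 0.0021 ≥ f_y/E_s = 0.0021, so compression steel does yield.
M_n = (A_s − A'_s) f_y (d − a/2) + A'_s f_y (d − d') = [1548120 × (585 − 97.975) + 375480 × (585 − 69)] × 10⁻⁶ = 753.97 + 193.75 = 947.72 kN·m.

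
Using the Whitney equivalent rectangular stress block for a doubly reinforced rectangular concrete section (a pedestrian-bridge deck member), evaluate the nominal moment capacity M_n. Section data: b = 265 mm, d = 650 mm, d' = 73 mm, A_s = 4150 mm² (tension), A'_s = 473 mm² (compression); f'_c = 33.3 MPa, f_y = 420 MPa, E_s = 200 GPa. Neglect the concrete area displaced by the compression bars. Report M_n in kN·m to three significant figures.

Assume both tension and compression steel yield.
Net tension couple steel: A_s − A'_s = 3677 mm².
a = (A_s − A'_s) f_y / (0.85 f'_c b) = 1544340/(0.85 × 33.3 × 265) = 205.89 mm.
c = a/β₁ = 205.89/0.812 = 253.56 mm; ε'_s = 0.003(c − d')/c = 0.0021 ≥ f_y/E_s = 0.0021, so compression steel does yield.
M_n = (A_s − A'_s) f_y (d − a/2) + A'_s f_y (d − d') = [1544340 × (650 − 102.945) + 198660 × (650 − 73)] × 10⁻⁶ = 844.84 + 114.63 = 959.47 kN·m.

M_n ≈ 959 kN·m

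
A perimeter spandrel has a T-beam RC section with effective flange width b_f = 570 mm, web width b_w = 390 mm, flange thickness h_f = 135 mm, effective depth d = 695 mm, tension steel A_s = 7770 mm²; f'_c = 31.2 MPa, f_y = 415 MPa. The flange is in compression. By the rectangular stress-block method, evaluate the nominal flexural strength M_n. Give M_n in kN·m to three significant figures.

M_n ≈ 1880 kN·m

Tension: T = A_s f_y = 7770 × 415 = 3224550 N.
Try a within the flange: a = T/(0.85 f'_c b_f) = 3224550/(0.85 × 31.2 × 570) = 213.31 mm.
a = 213.31 > h_f = 135 mm: the block extends into the web. Split into flange-overhang and web parts.
C_f = 0.85 f'_c (b_f − b_w) h_f = 0.85 × 31.2 × (570 − 390) × 135 = 644436 N.
Remaining web compression depth: a_w = (T − C_f)/(0.85 f'_c b_w) = (3224550 − 644436)/(0.85 × 31.2 × 390) = 249.46 mm.
M_n = C_f(d − h_f/2) + (T − C_f)(d − a_w/2) = 644436 × (695 − 67.5) + 2580114 × (695 − 124.73) = 404.38 + 1471.36 = 1875.74 × 10⁶ N·mm.
M_n = 1875.74 kN·m.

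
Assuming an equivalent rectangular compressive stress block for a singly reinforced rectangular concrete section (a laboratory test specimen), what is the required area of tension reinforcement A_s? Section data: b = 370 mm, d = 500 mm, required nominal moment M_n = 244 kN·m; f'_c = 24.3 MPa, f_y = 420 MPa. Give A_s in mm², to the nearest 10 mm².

With M_n = 0.85 f'_c a b (d − a/2), solve the quadratic for a:
a = d − √(d² − 2M_n/(0.85 f'_c b)) = 500 − √(500² − 2 × 244×10⁶/(0.85 × 24.3 × 370)) = 68.55 mm.
A_s = 0.85 f'_c a b / f_y = 0.85 × 24.3 × 68.55 × 370 / 420 = 1247.3 mm².

A_s ≈ 1250 mm²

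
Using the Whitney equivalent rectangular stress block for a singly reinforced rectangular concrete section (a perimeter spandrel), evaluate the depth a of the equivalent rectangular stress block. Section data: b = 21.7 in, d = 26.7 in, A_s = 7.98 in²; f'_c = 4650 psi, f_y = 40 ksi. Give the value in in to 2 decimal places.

a ≈ 3.72 in

T = A_s f_y = 7.98 × 40 = 319.2 kips.
a = T/(0.85 f'_c b) = 319.2/(0.85 × 4.65 × 21.7) = 3.72 in.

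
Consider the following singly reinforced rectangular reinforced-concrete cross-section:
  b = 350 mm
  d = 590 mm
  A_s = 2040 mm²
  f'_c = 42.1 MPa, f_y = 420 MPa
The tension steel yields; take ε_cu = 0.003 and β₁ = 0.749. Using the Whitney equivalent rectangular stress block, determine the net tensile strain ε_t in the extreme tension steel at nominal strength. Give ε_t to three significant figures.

a = A_s f_y/(0.85 f'_c b) = 68.41 mm.
β₁ = 0.749, so c = a/β₁ = 68.41/0.749 = 91.34 mm.
From the linear strain diagram with ε_cu = 0.003: ε_t = 0.003 (d − c)/c = 0.003 × (590 − 91.34)/91.34 = 0.0164.
Since ε_t ≥ 0.005, the section is tension-controlled.

ε_t ≈ 0.0164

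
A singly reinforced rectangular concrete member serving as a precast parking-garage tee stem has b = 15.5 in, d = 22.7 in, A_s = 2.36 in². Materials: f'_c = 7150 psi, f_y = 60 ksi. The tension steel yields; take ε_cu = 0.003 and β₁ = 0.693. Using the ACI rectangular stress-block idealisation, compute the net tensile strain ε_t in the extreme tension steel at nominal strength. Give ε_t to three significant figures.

ε_t ≈ 0.0284

a = A_s f_y/(0.85 f'_c b) = 1.503 in.
β₁ = 0.693, so c = a/β₁ = 1.503/0.693 = 2.169 in.
From the linear strain diagram with ε_cu = 0.003: ε_t = 0.003 (d − c)/c = 0.003 × (22.7 − 2.169)/2.169 = 0.0284.
Since ε_t ≥ 0.005, the section is tension-controlled.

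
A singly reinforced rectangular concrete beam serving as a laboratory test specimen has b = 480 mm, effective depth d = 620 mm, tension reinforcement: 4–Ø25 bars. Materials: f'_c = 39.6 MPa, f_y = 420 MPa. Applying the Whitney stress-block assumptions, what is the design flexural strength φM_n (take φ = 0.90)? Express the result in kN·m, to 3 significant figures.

A_s = 4 × 491 = 1964 mm².
T = A_s f_y = 1964 × 420 = 824880 N = 824.88 kN.
From C = T: a = T/(0.85 f'_c b) = 824880/(0.85 × 39.6 × 480) = 51.05 mm.
M_n = T(d − a/2) = 824.88 kN × (620 − 25.525) mm = 490.37 kN·m.
φM_n = 0.90 × 490.37 = 441.33 kN·m.

φM_n ≈ 441 kN·m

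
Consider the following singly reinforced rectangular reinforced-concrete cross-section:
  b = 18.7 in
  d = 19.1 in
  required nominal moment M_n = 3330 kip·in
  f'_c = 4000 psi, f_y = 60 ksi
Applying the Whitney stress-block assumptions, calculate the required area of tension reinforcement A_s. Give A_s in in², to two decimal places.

A_s ≈ 3.15 in²

From M_n = 0.85 f'_c a b (d − a/2):
a = d − √(d² − 2M_n/(0.85 f'_c b)) = 19.1 − √(19.1² − 2 × 3330/(0.85 × 4 × 18.7)) = 2.974 in.
A_s = 0.85 f'_c a b / f_y = 0.85 × 4 × 2.974 × 18.7 / 60 = 3.151 in².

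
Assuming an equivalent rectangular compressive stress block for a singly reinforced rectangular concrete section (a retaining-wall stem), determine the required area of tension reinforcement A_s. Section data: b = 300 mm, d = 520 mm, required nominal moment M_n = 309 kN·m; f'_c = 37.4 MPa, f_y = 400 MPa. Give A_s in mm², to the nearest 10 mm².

A_s ≈ 1590 mm²

With M_n = 0.85 f'_c a b (d − a/2), solve the quadratic for a:
a = d − √(d² − 2M_n/(0.85 f'_c b)) = 520 − √(520² − 2 × 309×10⁶/(0.85 × 37.4 × 300)) = 66.57 mm.
A_s = 0.85 f'_c a b / f_y = 0.85 × 37.4 × 66.57 × 300 / 400 = 1587.2 mm².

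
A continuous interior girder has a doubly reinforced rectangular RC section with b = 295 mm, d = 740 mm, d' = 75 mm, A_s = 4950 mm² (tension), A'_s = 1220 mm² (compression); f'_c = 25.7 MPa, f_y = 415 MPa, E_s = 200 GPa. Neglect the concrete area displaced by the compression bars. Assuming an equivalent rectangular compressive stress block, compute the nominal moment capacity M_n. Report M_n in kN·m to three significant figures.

M_n ≈ 1300 kN·m

Assume both tension and compression steel yield.
Net tension couple steel: A_s − A'_s = 3730 mm².
a = (A_s − A'_s) f_y / (0.85 f'_c b) = 1547950/(0.85 × 25.7 × 295) = 240.21 mm.
c = a/β₁ = 240.21/0.85 = 282.60 mm; ε'_s = 0.003(c − d')/c = 0.0022 ≥ f_y/E_s = 0.0021, so compression steel does yield.
M_n = (A_s − A'_s) f_y (d − a/2) + A'_s f_y (d − d') = [1547950 × (740 − 120.105) + 506300 × (740 − 75)] × 10⁻⁶ = 959.57 + 336.69 = 1296.26 kN·m.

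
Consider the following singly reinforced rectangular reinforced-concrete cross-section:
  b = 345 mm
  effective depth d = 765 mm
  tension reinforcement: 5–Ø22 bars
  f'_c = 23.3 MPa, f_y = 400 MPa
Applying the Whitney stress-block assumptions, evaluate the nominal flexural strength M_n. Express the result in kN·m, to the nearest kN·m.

A_s = 5 × 380 = 1900 mm².
T = A_s f_y = 1900 × 400 = 760000 N = 760 kN.
From C = T: a = T/(0.85 f'_c b) = 760000/(0.85 × 23.3 × 345) = 111.23 mm.
M_n = T(d − a/2) = 760 kN × (765 − 55.615) mm = 539.13 kN·m.

M_n ≈ 539 kN·m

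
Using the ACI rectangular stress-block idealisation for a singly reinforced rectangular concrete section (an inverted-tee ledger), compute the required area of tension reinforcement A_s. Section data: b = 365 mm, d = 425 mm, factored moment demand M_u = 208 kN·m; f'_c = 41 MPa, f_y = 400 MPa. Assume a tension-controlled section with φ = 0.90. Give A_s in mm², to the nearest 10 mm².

M_n = M_u/φ = 208/0.90 = 231.111 kN·m.
With M_n = 0.85 f'_c a b (d − a/2), solve the quadratic for a:
a = d − √(d² − 2M_n/(0.85 f'_c b)) = 425 − √(425² − 2 × 231.111×10⁶/(0.85 × 41 × 365)) = 45.15 mm.
A_s = 0.85 f'_c a b / f_y = 0.85 × 41 × 45.15 × 365 / 400 = 1435.8 mm².

A_s ≈ 1440 mm²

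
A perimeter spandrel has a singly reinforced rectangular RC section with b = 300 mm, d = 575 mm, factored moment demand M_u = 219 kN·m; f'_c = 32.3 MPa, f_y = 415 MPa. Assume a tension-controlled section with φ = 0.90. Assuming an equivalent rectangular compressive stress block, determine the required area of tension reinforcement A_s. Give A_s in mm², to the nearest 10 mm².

A_s ≈ 1070 mm²

M_n = M_u/φ = 219/0.90 = 243.333 kN·m.
With M_n = 0.85 f'_c a b (d − a/2), solve the quadratic for a:
a = d − √(d² − 2M_n/(0.85 f'_c b)) = 575 − √(575² − 2 × 243.333×10⁶/(0.85 × 32.3 × 300)) = 53.91 mm.
A_s = 0.85 f'_c a b / f_y = 0.85 × 32.3 × 53.91 × 300 / 415 = 1070.0 mm².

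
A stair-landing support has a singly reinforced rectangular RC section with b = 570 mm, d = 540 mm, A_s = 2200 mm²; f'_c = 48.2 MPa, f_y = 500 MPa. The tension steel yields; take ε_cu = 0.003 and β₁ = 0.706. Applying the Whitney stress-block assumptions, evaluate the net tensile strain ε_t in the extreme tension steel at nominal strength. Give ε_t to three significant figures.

ε_t ≈ 0.0213

a = A_s f_y/(0.85 f'_c b) = 47.10 mm.
β₁ = 0.706, so c = a/β₁ = 47.10/0.706 = 66.71 mm.
From the linear strain diagram with ε_cu = 0.003: ε_t = 0.003 (d − c)/c = 0.003 × (540 − 66.71)/66.71 = 0.0213.
Since ε_t ≥ 0.005, the section is tension-controlled.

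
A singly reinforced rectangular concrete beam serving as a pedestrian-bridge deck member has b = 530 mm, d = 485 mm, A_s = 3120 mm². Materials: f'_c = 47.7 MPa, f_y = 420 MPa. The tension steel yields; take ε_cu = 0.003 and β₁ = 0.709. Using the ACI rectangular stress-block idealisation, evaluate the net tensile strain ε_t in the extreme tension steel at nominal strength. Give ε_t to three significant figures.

a = A_s f_y/(0.85 f'_c b) = 60.98 mm.
β₁ = 0.709, so c = a/β₁ = 60.98/0.709 = 86.01 mm.
From the linear strain diagram with ε_cu = 0.003: ε_t = 0.003 (d − c)/c = 0.003 × (485 − 86.01)/86.01 = 0.0139.
Since ε_t ≥ 0.005, the section is tension-controlled.

ε_t ≈ 0.0139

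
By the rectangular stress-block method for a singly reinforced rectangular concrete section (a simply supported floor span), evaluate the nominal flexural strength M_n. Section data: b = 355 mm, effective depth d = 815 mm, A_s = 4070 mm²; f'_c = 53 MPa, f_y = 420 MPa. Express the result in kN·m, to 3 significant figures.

T = A_s f_y = 4070 × 420 = 1709400 N = 1709.4 kN.
From C = T: a = T/(0.85 f'_c b) = 1709400/(0.85 × 53 × 355) = 106.89 mm.
M_n = T(d − a/2) = 1709.4 kN × (815 − 53.445) mm = 1301.80 kN·m.

M_n ≈ 1300 kN·m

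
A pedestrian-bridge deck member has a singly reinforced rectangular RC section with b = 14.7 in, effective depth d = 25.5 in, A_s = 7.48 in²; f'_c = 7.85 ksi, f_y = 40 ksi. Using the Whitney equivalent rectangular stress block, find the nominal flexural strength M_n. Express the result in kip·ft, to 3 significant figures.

M_n ≈ 598 kip·ft

T = A_s f_y = 7.48 × 40 = 299.2 kips.
a = T/(0.85 f'_c b) = 299.2/(0.85 × 7.85 × 14.7) = 3.050 in.
M_n = T(d − a/2) = 299.2 × (25.5 − 1.525) = 7173.3 kip·in = 7173.3/12 = 597.78 kip·ft.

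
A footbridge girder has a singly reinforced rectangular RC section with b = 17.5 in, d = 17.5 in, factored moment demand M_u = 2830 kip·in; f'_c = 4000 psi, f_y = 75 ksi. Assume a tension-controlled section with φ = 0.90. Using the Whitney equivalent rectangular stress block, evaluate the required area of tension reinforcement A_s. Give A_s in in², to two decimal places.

M_n = M_u/φ = 2830/0.90 = 3144.44 kip·in.
From M_n = 0.85 f'_c a b (d − a/2):
a = d − √(d² − 2M_n/(0.85 f'_c b)) = 17.5 − √(17.5² − 2 × 3144.44/(0.85 × 4 × 17.5)) = 3.338 in.
A_s = 0.85 f'_c a b / f_y = 0.85 × 4 × 3.338 × 17.5 / 75 = 2.648 in².

A_s ≈ 2.65 in²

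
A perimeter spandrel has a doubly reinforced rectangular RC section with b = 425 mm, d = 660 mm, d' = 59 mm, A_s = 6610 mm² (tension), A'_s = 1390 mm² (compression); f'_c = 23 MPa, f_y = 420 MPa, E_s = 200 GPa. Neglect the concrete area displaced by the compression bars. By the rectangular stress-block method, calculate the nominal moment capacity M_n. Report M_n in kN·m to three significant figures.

M_n ≈ 1510 kN·m

Assume both tension and compression steel yield.
Net tension couple steel: A_s − A'_s = 5220 mm².
a = (A_s − A'_s) f_y / (0.85 f'_c b) = 2192400/(0.85 × 23 × 425) = 263.87 mm.
c = a/β₁ = 263.87/0.85 = 310.44 mm; ε'_s = 0.003(c − d')/c = 0.0024 ≥ f_y/E_s = 0.0021, so compression steel does yield.
M_n = (A_s − A'_s) f_y (d − a/2) + A'_s f_y (d − d') = [2192400 × (660 − 131.935) + 583800 × (660 − 59)] × 10⁻⁶ = 1157.73 + 350.86 = 1508.59 kN·m.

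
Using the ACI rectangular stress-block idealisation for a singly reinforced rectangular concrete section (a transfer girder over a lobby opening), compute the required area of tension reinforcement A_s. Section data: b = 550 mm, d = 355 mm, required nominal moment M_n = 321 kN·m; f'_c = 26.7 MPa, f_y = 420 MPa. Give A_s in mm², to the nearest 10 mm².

With M_n = 0.85 f'_c a b (d − a/2), solve the quadratic for a:
a = d − √(d² − 2M_n/(0.85 f'_c b)) = 355 − √(355² − 2 × 321×10⁶/(0.85 × 26.7 × 550)) = 81.88 mm.
A_s = 0.85 f'_c a b / f_y = 0.85 × 26.7 × 81.88 × 550 / 420 = 2433.4 mm².

A_s ≈ 2430 mm²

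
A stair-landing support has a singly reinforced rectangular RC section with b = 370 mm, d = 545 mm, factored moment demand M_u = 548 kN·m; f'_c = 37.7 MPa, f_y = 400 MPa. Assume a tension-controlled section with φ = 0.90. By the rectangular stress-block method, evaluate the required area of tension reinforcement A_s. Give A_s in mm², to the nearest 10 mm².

M_n = M_u/φ = 548/0.90 = 608.889 kN·m.
With M_n = 0.85 f'_c a b (d − a/2), solve the quadratic for a:
a = d − √(d² − 2M_n/(0.85 f'_c b)) = 545 − √(545² − 2 × 608.889×10⁶/(0.85 × 37.7 × 370)) = 104.19 mm.
A_s = 0.85 f'_c a b / f_y = 0.85 × 37.7 × 104.19 × 370 / 400 = 3088.4 mm².

A_s ≈ 3090 mm²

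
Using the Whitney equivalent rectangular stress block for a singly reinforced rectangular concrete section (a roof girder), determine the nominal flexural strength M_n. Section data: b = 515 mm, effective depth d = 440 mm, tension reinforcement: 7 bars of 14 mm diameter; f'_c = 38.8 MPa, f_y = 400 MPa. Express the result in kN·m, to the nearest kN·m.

A_s = 7 × 154 = 1078 mm².
T = A_s f_y = 1078 × 400 = 431200 N = 431.2 kN.
From C = T: a = T/(0.85 f'_c b) = 431200/(0.85 × 38.8 × 515) = 25.39 mm.
M_n = T(d − a/2) = 431.2 kN × (440 − 12.695) mm = 184.25 kN·m.

M_n ≈ 184 kN·m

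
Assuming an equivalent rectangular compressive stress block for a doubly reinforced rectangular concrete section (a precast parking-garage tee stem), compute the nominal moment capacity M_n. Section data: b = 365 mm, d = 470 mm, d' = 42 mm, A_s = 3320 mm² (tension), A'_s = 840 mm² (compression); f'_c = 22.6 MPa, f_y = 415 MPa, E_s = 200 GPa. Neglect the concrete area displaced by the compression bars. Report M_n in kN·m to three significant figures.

Assume both tension and compression steel yield.
Net tension couple steel: A_s − A'_s = 2480 mm².
a = (A_s − A'_s) f_y / (0.85 f'_c b) = 1029200/(0.85 × 22.6 × 365) = 146.78 mm.
c = a/β₁ = 146.78/0.85 = 172.68 mm; ε'_s = 0.003(c − d')/c = 0.0023 ≥ f_y/E_s = 0.0021, so compression steel does yield.
M_n = (A_s − A'_s) f_y (d − a/2) + A'_s f_y (d − d') = [1029200 × (470 − 73.39) + 348600 × (470 − 42)] × 10⁻⁶ = 408.19 + 149.20 = 557.39 kN·m.

M_n ≈ 557 kN·m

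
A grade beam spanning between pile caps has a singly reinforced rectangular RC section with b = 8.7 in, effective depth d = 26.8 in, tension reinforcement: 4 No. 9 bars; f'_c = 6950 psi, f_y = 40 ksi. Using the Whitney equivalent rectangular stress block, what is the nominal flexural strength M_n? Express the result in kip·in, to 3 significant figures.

A_s = 4 × 1 = 4 in².
T = A_s f_y = 4 × 40 = 160 kips.
a = T/(0.85 f'_c b) = 160/(0.85 × 6.95 × 8.7) = 3.113 in.
M_n = T(d − a/2) = 160 × (26.8 − 1.5565) = 4039.0 kip·in.

M_n ≈ 4040 kip·in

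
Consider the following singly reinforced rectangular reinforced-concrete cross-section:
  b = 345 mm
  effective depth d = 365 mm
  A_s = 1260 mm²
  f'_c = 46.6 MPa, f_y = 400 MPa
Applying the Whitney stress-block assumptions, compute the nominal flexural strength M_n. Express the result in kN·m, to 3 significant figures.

M_n ≈ 175 kN·m

T = A_s f_y = 1260 × 400 = 504000 N = 504 kN.
From C = T: a = T/(0.85 f'_c b) = 504000/(0.85 × 46.6 × 345) = 36.88 mm.
M_n = T(d − a/2) = 504 kN × (365 − 18.44) mm = 174.67 kN·m.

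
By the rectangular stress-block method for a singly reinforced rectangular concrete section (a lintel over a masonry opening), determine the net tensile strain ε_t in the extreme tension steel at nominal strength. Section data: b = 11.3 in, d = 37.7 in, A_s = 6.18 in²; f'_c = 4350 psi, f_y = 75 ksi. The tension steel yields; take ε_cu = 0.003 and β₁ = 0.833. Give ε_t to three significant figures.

ε_t ≈ 0.00549

a = A_s f_y/(0.85 f'_c b) = 11.093 in.
β₁ = 0.833, so c = a/β₁ = 11.093/0.833 = 13.317 in.
From the linear strain diagram with ε_cu = 0.003: ε_t = 0.003 (d − c)/c = 0.003 × (37.7 − 13.317)/13.317 = 0.00549.
Since ε_t ≥ 0.005, the section is tension-controlled.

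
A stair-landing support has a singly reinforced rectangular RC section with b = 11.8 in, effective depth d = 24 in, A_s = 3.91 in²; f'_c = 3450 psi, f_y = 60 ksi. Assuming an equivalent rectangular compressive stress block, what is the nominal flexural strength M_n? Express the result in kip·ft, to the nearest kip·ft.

T = A_s f_y = 3.91 × 60 = 234.6 kips.
a = T/(0.85 f'_c b) = 234.6/(0.85 × 3.45 × 11.8) = 6.780 in.
M_n = T(d − a/2) = 234.6 × (24 − 3.39) = 4835.1 kip·in = 4835.1/12 = 402.93 kip·ft.

M_n ≈ 403 kip·ft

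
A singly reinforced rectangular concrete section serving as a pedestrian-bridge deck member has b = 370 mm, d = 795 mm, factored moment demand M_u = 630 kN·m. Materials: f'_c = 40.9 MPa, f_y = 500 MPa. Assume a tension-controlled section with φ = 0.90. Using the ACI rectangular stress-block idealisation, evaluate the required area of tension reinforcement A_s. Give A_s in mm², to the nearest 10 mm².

M_n = M_u/φ = 630/0.90 = 700 kN·m.
With M_n = 0.85 f'_c a b (d − a/2), solve the quadratic for a:
a = d − √(d² − 2M_n/(0.85 f'_c b)) = 795 − √(795² − 2 × 700×10⁶/(0.85 × 40.9 × 370)) = 71.68 mm.
A_s = 0.85 f'_c a b / f_y = 0.85 × 40.9 × 71.68 × 370 / 500 = 1844.0 mm².

A_s ≈ 1840 mm²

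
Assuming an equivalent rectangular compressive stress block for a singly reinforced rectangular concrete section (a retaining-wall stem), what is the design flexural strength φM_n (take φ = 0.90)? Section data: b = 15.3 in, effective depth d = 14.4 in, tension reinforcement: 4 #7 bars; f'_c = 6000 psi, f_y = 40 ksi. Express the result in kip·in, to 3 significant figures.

A_s = 4 × 0.6 = 2.4 in².
T = A_s f_y = 2.4 × 40 = 96 kips.
a = T/(0.85 f'_c b) = 96/(0.85 × 6 × 15.3) = 1.230 in.
M_n = T(d − a/2) = 96 × (14.4 − 0.615) = 1323.4 kip·in.
φM_n = 0.90 × 1323.4 = 1191.1 kip·in.

φM_n ≈ 1190 kip·in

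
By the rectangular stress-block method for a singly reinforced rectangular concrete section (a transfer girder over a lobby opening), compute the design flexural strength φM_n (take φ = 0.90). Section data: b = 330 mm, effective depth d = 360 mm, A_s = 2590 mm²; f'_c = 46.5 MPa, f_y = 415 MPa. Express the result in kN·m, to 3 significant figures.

φM_n ≈ 308 kN·m

T = A_s f_y = 2590 × 415 = 1074850 N = 1074.85 kN.
From C = T: a = T/(0.85 f'_c b) = 1074850/(0.85 × 46.5 × 330) = 82.41 mm.
M_n = T(d − a/2) = 1074.85 kN × (360 − 41.205) mm = 342.66 kN·m.
φM_n = 0.90 × 342.66 = 308.39 kN·m.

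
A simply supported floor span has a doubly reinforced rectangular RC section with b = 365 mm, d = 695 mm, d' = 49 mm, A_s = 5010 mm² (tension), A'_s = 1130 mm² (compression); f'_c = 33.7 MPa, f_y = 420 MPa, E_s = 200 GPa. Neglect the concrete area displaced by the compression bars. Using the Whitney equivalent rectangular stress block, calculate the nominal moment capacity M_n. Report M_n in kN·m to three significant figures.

M_n ≈ 1310 kN·m

Assume both tension and compression steel yield.
Net tension couple steel: A_s − A'_s = 3880 mm².
a = (A_s − A'_s) f_y / (0.85 f'_c b) = 1629600/(0.85 × 33.7 × 365) = 155.86 mm.
c = a/β₁ = 155.86/0.809 = 192.66 mm; ε'_s = 0.003(c − d')/c = 0.0022 ≥ f_y/E_s = 0.0021, so compression steel does yield.
M_n = (A_s − A'_s) f_y (d − a/2) + A'_s f_y (d − d') = [1629600 × (695 − 77.93) + 474600 × (695 − 49)] × 10⁻⁶ = 1005.58 + 306.59 = 1312.17 kN·m.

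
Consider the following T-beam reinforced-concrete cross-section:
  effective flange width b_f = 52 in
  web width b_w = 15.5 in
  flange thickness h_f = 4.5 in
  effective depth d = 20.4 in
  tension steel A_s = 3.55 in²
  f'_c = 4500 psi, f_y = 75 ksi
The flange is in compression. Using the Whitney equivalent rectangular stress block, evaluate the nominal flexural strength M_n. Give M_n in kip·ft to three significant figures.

M_n ≈ 438 kip·ft

Tension: T = A_s f_y = 3.55 × 75 = 266.25 kips.
Try a within the flange: a = T/(0.85 f'_c b_f) = 266.25/(0.85 × 4.5 × 52) = 1.339 in.
Since a = 1.339 ≤ h_f = 4.5 in, the stress block lies entirely in the flange; analyse as a rectangular beam of width b_f.
M_n = T(d − a/2) = 266.25 × (20.4 − 0.6695) = 5253.2 kip·in.
M_n = 5253.2/12 = 437.77 kip·ft.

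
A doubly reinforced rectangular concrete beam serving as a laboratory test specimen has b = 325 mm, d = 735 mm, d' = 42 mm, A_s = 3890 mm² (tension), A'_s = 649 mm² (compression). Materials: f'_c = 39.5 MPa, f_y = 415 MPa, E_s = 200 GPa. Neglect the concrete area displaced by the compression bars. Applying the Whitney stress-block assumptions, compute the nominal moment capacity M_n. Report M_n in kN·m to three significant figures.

Assume both tension and compression steel yield.
Net tension couple steel: A_s − A'_s = 3241 mm².
a = (A_s − A'_s) f_y / (0.85 f'_c b) = 1345015/(0.85 × 39.5 × 325) = 123.26 mm.
c = a/β₁ = 123.26/0.768 = 160.49 mm; ε'_s = 0.003(c − d')/c = 0.0022 ≥ f_y/E_s = 0.0021, so compression steel does yield.
M_n = (A_s − A'_s) f_y (d − a/2) + A'_s f_y (d − d') = [1345015 × (735 − 61.63) + 269335 × (735 − 42)] × 10⁻⁶ = 905.69 + 186.65 = 1092.34 kN·m.

M_n ≈ 1090 kN·m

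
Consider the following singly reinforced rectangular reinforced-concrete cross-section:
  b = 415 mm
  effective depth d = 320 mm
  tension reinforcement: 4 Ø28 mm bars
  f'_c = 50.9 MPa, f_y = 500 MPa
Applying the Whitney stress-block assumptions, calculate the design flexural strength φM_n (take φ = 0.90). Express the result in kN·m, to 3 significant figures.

A_s = 4 × 616 = 2464 mm².
T = A_s f_y = 2464 × 500 = 1232000 N = 1232 kN.
From C = T: a = T/(0.85 f'_c b) = 1232000/(0.85 × 50.9 × 415) = 68.62 mm.
M_n = T(d − a/2) = 1232 kN × (320 − 34.31) mm = 351.97 kN·m.
φM_n = 0.90 × 351.97 = 316.77 kN·m.

φM_n ≈ 317 kN·m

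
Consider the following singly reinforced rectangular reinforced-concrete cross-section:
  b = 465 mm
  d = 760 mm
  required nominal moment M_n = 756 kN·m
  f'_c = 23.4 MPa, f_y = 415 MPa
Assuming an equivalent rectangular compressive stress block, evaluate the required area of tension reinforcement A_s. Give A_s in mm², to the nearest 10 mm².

With M_n = 0.85 f'_c a b (d − a/2), solve the quadratic for a:
a = d − √(d² − 2M_n/(0.85 f'_c b)) = 760 − √(760² − 2 × 756×10⁶/(0.85 × 23.4 × 465)) = 116.48 mm.
A_s = 0.85 f'_c a b / f_y = 0.85 × 23.4 × 116.48 × 465 / 415 = 2595.9 mm².

A_s ≈ 2600 mm²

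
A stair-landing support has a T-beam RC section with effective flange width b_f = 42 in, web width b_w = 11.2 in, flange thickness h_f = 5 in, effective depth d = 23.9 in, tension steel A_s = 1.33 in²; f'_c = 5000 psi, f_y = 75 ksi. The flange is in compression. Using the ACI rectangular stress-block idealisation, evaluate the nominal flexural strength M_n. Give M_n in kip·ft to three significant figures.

M_n ≈ 196 kip·ft

Tension: T = A_s f_y = 1.33 × 75 = 99.75 kips.
Try a within the flange: a = T/(0.85 f'_c b_f) = 99.75/(0.85 × 5 × 42) = 0.559 in.
Since a = 0.559 ≤ h_f = 5 in, the stress block lies entirely in the flange; analyse as a rectangular beam of width b_f.
M_n = T(d − a/2) = 99.75 × (23.9 − 0.2795) = 2356.1 kip·in.
M_n = 2356.1/12 = 196.34 kip·ft.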